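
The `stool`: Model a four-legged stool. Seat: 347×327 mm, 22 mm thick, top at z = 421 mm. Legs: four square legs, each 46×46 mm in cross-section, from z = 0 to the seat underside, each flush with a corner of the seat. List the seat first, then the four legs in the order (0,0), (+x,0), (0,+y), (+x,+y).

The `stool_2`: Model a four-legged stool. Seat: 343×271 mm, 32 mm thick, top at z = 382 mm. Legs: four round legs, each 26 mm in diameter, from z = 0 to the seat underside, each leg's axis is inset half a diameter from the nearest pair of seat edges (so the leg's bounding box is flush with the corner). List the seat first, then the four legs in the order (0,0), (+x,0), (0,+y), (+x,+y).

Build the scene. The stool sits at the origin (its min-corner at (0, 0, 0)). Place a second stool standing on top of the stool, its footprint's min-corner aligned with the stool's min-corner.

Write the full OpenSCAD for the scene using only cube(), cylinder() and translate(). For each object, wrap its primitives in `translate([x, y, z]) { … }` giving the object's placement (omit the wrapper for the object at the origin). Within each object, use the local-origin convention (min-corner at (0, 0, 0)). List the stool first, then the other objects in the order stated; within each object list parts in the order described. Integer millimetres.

translate([0, 0, 399]) cube([347, 327, 22]);
cube([46, 46, 399]);
translate([301, 0, 0]) cube([46, 46, 399]);
translate([0, 281, 0]) cube([46, 46, 399]);
translate([301, 281, 0]) cube([46, 46, 399]);
translate([0, 0, 421]) {
  translate([0, 0, 350]) cube([343, 271, 32]);
  translate([13, 13, 0]) cylinder(h = 350, r = 13);
  translate([330, 13, 0]) cylinder(h = 350, r = 13);
  translate([13, 258, 0]) cylinder(h = 350, r = 13);
  translate([330, 258, 0]) cylinder(h = 350, r = 13);
}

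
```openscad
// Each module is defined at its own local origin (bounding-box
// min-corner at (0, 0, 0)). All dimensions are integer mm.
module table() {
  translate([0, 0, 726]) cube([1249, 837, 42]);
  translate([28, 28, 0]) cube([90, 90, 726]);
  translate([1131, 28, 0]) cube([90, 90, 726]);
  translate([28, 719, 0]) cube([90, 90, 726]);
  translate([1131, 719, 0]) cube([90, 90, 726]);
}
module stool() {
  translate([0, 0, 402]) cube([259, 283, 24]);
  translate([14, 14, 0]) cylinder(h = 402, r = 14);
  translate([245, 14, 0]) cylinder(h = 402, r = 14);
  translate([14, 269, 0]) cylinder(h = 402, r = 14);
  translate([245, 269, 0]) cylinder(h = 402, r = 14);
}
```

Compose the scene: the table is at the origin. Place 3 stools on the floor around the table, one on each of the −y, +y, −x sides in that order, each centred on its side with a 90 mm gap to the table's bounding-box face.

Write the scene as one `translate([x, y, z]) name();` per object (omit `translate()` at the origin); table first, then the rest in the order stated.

table();
translate([495, -373, 0]) stool();
translate([495, 927, 0]) stool();
translate([-349, 277, 0]) stool();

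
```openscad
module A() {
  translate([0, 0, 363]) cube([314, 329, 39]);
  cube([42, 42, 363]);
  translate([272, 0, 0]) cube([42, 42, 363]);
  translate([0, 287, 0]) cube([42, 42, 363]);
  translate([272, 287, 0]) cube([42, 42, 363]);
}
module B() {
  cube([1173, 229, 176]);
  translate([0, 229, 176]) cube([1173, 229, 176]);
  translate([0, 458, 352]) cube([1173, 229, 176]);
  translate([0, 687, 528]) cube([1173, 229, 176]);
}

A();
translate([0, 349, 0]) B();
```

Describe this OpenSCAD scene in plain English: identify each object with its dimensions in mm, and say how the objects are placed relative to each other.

A is a four-legged stool. The seat is a 314×329×39 mm slab whose top surface is at z = 402 mm; four square legs, each 42×42 mm in cross-section, run from the floor (z = 0) to the underside of the seat, each flush with a corner of the seat.

B is a straight staircase of 4 solid steps. Each step is 1173 mm wide (x), 229 mm deep (y, the going) and 176 mm tall (the rise). The first step rests on the floor; each subsequent step sits one going further in +y and one rise higher in +z, directly behind and above the previous step with no overlap.

The staircase is on the floor beside the stool on its +y side.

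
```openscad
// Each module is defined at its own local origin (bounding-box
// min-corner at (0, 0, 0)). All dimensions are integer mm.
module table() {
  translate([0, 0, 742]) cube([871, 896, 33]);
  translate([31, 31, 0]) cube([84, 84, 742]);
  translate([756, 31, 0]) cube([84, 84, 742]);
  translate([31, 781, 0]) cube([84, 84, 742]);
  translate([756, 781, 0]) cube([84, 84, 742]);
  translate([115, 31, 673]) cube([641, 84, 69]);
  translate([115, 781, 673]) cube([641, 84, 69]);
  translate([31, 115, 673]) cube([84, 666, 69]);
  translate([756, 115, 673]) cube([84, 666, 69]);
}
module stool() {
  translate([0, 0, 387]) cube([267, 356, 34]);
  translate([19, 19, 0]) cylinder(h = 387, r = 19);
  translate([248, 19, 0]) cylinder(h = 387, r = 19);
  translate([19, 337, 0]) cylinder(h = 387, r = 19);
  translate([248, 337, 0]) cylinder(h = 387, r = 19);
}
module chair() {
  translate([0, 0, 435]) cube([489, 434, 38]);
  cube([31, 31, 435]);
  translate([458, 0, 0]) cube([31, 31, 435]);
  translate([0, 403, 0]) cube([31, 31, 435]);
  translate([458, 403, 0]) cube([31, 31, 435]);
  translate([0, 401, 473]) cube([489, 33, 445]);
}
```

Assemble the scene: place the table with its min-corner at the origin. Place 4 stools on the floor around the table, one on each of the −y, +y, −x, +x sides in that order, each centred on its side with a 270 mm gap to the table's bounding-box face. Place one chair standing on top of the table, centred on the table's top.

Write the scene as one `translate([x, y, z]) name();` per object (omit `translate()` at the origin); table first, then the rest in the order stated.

table();
translate([302, -626, 0]) stool();
translate([302, 1166, 0]) stool();
translate([-537, 270, 0]) stool();
translate([1141, 270, 0]) stool();
translate([191, 231, 775]) chair();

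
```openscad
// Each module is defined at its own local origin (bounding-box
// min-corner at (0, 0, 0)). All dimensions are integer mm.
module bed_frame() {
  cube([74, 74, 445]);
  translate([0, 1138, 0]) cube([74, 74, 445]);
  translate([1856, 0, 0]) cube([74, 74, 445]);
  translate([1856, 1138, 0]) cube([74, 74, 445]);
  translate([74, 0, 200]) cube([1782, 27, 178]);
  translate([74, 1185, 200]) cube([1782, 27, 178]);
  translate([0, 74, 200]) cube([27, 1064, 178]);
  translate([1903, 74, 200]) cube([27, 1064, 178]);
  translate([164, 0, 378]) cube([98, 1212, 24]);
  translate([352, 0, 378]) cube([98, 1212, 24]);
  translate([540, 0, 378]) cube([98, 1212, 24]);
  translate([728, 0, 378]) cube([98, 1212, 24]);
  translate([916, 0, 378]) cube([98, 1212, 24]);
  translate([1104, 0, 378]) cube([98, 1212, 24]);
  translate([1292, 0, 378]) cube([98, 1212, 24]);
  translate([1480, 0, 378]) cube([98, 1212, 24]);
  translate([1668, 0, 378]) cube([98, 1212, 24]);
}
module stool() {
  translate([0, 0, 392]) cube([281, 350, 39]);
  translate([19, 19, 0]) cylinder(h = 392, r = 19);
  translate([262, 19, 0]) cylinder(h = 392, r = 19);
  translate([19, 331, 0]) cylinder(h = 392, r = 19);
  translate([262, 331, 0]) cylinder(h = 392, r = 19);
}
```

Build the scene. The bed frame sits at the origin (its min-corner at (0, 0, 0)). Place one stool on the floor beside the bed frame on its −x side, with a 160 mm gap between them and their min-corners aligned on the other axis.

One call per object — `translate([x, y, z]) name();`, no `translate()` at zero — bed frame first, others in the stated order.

bed_frame();
translate([-441, 0, 0]) stool();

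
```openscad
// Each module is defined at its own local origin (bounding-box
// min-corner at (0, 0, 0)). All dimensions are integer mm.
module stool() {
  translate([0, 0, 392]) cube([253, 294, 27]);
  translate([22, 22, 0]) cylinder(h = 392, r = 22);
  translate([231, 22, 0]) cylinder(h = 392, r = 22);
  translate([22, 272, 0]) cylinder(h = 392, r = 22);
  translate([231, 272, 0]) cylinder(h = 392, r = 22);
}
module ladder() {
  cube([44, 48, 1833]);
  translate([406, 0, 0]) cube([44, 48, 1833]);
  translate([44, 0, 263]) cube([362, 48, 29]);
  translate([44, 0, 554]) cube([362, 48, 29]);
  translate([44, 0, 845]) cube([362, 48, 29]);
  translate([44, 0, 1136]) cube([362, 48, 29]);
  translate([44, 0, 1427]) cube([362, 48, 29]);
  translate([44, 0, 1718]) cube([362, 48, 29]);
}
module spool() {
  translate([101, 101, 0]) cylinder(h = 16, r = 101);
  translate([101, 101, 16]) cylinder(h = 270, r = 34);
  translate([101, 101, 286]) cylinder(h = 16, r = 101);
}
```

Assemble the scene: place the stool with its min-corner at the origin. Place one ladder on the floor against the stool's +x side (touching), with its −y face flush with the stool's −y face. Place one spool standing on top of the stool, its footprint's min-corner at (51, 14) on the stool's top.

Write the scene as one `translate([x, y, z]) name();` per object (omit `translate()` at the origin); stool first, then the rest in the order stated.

stool();
translate([253, 0, 0]) ladder();
translate([51, 14, 419]) spool();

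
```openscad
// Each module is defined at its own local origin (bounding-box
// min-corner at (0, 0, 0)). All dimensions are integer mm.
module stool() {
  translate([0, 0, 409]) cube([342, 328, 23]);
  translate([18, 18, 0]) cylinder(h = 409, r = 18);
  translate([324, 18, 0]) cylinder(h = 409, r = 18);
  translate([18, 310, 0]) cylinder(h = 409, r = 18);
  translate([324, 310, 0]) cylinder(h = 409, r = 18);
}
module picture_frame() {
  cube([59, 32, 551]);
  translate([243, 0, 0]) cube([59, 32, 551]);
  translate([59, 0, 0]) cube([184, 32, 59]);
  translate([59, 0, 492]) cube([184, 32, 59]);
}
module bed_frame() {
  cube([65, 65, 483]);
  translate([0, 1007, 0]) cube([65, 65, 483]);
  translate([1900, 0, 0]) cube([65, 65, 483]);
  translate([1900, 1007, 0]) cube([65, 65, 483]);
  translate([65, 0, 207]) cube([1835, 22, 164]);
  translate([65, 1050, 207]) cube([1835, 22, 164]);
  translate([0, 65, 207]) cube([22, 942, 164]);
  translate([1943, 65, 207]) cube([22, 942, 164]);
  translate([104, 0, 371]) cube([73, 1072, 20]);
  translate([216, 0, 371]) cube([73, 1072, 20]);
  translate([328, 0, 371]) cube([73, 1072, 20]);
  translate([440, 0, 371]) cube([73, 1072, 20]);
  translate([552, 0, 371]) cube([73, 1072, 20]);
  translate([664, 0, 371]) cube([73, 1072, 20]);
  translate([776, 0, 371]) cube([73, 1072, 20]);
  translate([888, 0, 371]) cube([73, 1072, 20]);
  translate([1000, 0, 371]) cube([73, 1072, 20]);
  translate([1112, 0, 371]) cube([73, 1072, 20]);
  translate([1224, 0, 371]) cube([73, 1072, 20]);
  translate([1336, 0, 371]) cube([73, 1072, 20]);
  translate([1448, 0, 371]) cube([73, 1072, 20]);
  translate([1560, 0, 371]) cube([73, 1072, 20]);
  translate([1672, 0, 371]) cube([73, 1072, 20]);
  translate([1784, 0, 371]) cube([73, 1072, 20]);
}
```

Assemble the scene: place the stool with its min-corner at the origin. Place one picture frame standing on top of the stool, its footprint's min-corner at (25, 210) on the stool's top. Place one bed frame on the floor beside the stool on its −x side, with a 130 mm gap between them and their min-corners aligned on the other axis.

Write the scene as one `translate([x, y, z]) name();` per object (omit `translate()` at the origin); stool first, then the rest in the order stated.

stool();
translate([25, 210, 432]) picture_frame();
translate([-2095, 0, 0]) bed_frame();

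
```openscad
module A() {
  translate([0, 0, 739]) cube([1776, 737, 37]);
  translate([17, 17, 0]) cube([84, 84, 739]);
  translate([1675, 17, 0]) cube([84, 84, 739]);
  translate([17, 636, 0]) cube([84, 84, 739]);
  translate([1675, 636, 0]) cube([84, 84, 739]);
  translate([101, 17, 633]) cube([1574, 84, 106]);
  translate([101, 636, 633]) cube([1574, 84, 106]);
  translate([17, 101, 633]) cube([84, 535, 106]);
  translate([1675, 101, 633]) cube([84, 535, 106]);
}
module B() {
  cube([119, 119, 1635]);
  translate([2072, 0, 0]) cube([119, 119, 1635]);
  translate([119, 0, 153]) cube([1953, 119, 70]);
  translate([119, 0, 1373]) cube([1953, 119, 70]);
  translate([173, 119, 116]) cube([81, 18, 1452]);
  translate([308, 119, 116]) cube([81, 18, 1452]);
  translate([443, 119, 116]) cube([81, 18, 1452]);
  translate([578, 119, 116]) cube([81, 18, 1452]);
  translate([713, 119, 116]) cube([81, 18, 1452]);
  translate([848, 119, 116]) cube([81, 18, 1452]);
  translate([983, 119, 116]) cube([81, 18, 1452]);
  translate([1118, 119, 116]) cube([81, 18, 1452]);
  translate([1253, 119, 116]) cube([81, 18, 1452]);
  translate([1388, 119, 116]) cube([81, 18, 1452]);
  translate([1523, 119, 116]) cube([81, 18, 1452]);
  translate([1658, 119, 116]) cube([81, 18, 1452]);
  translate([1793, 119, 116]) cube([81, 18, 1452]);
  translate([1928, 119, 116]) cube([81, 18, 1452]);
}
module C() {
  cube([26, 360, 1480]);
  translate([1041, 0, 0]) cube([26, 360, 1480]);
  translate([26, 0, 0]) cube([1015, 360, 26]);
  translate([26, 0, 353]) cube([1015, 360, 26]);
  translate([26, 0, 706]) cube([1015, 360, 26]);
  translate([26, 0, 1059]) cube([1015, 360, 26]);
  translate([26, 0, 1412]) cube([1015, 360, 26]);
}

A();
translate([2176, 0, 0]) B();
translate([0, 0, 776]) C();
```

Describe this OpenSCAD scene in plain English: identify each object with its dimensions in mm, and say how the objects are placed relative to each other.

A is a table with a 1776×737 mm rectangular top, 37 mm thick, top surface at z = 776 mm, supported by four 84×84 mm square legs, each inset 17 mm from the nearest pair of top edges, running from the floor. Four apron rails, 84 mm thick and 106 mm tall, run between adjacent legs with their top edges flush with the underside of the top and their outer faces flush with the legs' outer faces.

B is a fence section. Two 119×119 mm posts, 1635 mm tall, stand on the floor with a clear span of 1953 mm between their inner faces. Two horizontal rails of 119×70 mm section span the gap between the posts with their undersides at z = 153 mm and z = 1373 mm, flush with the posts' −y face. 14 pickets, each 81 mm wide, 18 mm thick and 1452 mm tall, are fixed to the +y face of the rails with their bottoms at z = 116 mm, evenly spaced across the span with equal gaps (rounded down to the nearest mm) at the −x end and between each pair — any rounding remainder accumulates at the +x end.

C is a bookshelf 1067 mm wide overall, 360 mm deep and 1480 mm tall. The two sides are 26 mm thick vertical panels. 5 horizontal shelves of 26 mm thickness span between the inner faces of the sides; the lowest shelf sits on the floor and shelves are stacked with a clear vertical gap of 327 mm between each pair.

The fence section is on the floor beside the table on its +x side. The bookshelf is on top of the table.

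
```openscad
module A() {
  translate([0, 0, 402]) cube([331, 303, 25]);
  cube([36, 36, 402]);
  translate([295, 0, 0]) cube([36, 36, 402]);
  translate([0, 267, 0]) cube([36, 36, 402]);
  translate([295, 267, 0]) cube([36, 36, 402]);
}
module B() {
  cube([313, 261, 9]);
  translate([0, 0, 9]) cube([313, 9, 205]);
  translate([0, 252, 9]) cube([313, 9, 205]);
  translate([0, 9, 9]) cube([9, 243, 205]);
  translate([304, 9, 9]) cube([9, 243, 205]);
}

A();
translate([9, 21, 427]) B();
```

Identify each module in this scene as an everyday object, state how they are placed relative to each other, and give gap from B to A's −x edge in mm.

A is a stool. B is an open box. The open box is on top of the stool, centred. The gap from the open box to the stool's −x edge is 9 mm.

The open box's min-x is at 9; the stool's min-x is 0; gap = 9 mm.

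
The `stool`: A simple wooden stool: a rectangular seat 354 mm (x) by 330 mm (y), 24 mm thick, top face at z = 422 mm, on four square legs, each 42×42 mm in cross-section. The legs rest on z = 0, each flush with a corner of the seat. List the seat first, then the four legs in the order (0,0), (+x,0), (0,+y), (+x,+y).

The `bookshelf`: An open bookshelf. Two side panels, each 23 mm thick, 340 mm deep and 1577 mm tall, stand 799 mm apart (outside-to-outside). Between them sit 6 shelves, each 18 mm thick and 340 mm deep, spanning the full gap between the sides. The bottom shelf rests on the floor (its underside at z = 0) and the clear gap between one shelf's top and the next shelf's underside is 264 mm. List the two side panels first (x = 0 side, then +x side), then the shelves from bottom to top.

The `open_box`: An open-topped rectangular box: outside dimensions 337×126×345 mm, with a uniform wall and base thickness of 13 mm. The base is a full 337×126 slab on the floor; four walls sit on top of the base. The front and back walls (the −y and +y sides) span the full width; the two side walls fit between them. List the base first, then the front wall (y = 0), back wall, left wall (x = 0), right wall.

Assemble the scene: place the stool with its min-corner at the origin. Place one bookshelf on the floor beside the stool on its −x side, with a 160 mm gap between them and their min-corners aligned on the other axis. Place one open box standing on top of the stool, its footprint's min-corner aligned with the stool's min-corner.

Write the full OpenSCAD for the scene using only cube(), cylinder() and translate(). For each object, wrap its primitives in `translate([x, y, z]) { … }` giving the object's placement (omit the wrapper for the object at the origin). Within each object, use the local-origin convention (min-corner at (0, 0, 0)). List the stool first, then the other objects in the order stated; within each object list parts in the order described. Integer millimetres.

translate([0, 0, 398]) cube([354, 330, 24]);
cube([42, 42, 398]);
translate([312, 0, 0]) cube([42, 42, 398]);
translate([0, 288, 0]) cube([42, 42, 398]);
translate([312, 288, 0]) cube([42, 42, 398]);
translate([-959, 0, 0]) {
  cube([23, 340, 1577]);
  translate([776, 0, 0]) cube([23, 340, 1577]);
  translate([23, 0, 0]) cube([753, 340, 18]);
  translate([23, 0, 282]) cube([753, 340, 18]);
  translate([23, 0, 564]) cube([753, 340, 18]);
  translate([23, 0, 846]) cube([753, 340, 18]);
  translate([23, 0, 1128]) cube([753, 340, 18]);
  translate([23, 0, 1410]) cube([753, 340, 18]);
}
translate([0, 0, 422]) {
  cube([337, 126, 13]);
  translate([0, 0, 13]) cube([337, 13, 332]);
  translate([0, 113, 13]) cube([337, 13, 332]);
  translate([0, 13, 13]) cube([13, 100, 332]);
  translate([324, 13, 13]) cube([13, 100, 332]);
}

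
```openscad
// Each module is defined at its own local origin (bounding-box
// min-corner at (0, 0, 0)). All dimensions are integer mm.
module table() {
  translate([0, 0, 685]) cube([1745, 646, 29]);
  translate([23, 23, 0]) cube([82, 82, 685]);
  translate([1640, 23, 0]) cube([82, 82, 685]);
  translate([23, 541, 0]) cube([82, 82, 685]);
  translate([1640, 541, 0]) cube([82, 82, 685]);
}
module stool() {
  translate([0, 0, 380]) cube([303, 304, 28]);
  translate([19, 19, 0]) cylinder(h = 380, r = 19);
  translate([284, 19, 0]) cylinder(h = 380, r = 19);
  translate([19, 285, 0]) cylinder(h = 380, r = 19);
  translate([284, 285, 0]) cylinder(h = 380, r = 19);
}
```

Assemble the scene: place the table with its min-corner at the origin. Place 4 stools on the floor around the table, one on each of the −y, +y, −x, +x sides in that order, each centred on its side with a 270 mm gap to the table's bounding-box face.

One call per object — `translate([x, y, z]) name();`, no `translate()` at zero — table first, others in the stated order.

table();
translate([721, -574, 0]) stool();
translate([721, 916, 0]) stool();
translate([-573, 171, 0]) stool();
translate([2015, 171, 0]) stool();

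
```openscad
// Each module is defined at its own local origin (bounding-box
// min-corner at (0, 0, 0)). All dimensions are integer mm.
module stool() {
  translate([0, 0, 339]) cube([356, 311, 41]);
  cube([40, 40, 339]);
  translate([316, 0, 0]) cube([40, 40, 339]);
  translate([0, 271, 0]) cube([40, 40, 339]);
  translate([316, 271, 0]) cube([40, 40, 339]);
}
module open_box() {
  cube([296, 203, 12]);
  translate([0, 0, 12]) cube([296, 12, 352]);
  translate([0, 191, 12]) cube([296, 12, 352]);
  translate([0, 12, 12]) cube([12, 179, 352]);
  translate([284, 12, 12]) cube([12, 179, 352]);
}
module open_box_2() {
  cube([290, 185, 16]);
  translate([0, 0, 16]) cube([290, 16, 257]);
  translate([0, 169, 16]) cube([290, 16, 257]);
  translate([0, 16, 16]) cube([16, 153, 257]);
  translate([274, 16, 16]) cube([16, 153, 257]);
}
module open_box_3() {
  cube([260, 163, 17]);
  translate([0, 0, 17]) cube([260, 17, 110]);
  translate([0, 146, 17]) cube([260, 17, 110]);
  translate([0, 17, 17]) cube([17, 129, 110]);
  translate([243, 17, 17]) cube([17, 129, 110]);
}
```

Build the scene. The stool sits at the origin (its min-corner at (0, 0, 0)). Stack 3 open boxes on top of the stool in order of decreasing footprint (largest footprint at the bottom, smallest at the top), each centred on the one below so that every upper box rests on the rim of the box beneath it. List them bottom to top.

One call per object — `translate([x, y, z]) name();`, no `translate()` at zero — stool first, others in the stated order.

stool();
translate([30, 54, 380]) open_box();
translate([33, 63, 744]) open_box_2();
translate([48, 74, 1017]) open_box_3();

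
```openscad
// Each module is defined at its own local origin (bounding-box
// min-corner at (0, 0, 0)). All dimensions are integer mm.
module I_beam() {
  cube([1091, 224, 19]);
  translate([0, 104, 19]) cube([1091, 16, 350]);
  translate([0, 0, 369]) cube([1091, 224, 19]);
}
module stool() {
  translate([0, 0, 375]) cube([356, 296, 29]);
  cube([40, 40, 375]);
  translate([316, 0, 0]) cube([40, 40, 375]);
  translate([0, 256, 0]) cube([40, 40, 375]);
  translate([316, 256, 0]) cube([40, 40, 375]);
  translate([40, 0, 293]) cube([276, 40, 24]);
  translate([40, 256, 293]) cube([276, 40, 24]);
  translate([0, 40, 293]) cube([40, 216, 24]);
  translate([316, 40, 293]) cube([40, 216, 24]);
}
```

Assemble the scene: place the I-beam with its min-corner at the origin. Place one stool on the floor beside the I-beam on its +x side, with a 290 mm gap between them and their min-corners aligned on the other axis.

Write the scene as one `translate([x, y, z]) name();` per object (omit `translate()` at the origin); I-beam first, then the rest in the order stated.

I_beam();
translate([1381, 0, 0]) stool();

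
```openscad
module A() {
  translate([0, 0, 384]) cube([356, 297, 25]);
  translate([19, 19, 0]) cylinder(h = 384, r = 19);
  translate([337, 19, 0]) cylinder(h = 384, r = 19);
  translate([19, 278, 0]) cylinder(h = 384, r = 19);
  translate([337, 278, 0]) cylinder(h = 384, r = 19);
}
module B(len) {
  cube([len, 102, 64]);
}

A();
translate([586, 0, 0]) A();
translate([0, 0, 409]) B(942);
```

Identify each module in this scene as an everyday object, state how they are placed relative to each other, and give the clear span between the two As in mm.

A is a stool. B is a beam. A beam spans the tops of two stools. The clear span between the two stools is 230 mm.

Second stool starts at x = 586; first ends at x = 356; clear span = 586 − 356 = 230 mm.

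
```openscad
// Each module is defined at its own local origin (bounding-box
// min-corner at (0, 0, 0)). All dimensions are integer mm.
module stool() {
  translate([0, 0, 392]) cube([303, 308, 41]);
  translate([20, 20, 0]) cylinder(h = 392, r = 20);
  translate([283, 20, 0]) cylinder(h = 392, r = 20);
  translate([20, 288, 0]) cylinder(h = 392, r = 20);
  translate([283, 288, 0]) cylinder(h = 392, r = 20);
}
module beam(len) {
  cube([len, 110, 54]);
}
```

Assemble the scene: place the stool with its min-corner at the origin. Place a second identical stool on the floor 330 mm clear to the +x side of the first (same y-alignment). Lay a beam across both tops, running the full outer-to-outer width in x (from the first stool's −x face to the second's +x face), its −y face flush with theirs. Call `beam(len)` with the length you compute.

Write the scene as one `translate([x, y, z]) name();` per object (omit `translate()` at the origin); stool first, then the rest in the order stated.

stool();
translate([633, 0, 0]) stool();
translate([0, 0, 433]) beam(936);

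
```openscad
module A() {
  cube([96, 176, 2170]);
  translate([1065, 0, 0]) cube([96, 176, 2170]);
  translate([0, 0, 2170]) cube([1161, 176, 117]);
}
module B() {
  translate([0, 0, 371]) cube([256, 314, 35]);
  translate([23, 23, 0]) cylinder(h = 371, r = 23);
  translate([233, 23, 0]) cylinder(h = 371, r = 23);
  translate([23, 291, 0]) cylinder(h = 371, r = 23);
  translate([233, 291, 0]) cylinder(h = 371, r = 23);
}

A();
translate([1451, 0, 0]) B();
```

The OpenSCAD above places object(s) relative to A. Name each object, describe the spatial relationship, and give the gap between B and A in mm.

The stool's nearest face is 290 mm from the door frame's +x face.

A is a door frame. B is a stool. The stool is on the floor beside the door frame on its +x side. The gap between the stool and the door frame is 290 mm.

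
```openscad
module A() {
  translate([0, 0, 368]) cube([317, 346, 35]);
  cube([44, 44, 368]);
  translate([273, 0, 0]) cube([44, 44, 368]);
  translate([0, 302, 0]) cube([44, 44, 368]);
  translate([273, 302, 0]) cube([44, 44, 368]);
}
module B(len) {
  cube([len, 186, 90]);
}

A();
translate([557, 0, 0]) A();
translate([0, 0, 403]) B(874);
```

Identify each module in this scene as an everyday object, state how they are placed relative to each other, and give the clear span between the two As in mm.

A is a stool. B is a beam. A beam spans the tops of two stools. The clear span between the two stools is 240 mm.

Second stool starts at x = 557; first ends at x = 317; clear span = 557 − 317 = 240 mm.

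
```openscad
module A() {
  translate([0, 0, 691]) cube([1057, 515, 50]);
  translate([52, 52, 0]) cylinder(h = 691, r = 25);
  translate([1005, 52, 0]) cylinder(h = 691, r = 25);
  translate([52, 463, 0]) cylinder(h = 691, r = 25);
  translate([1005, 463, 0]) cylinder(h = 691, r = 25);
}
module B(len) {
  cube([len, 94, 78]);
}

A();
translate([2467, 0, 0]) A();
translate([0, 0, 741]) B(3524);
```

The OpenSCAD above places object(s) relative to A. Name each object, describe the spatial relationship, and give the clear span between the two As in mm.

Second table starts at x = 2467; first ends at x = 1057; clear span = 2467 − 1057 = 1410 mm.

A is a table. B is a beam. A beam spans the tops of two tables. The clear span between the two tables is 1410 mm.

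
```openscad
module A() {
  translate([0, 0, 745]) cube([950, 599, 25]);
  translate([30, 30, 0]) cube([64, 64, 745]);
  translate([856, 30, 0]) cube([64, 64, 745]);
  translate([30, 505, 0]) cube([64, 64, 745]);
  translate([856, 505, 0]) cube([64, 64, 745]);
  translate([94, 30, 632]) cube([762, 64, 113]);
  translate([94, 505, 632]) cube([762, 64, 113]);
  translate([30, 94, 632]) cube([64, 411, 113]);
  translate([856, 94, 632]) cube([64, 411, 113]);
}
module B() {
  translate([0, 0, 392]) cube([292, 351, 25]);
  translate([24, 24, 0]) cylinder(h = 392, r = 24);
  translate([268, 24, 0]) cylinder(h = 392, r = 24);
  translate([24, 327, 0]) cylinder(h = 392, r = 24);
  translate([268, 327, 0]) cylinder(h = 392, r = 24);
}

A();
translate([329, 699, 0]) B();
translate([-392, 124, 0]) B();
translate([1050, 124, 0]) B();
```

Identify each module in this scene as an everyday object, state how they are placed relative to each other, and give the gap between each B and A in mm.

A is a table. B is a stool. Three stools sit around the table at the +y, −x, +x sides. The gap between each stool and the table is 100 mm.

Each stool's nearest face is 100 mm from the table's bounding box.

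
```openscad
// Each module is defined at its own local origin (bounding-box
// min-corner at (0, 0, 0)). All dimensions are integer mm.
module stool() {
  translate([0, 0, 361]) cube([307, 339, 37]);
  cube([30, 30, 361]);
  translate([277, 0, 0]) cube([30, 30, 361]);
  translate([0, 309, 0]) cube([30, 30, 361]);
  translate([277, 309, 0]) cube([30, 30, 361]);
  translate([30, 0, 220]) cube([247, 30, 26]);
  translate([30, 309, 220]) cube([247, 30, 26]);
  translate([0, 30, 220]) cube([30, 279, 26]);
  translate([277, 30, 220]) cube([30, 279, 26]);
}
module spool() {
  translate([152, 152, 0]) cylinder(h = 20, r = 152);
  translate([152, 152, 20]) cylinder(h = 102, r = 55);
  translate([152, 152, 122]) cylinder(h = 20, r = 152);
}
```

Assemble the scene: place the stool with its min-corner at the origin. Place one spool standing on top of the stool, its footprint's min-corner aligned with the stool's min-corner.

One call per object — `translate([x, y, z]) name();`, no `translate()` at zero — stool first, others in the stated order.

stool();
translate([0, 0, 398]) spool();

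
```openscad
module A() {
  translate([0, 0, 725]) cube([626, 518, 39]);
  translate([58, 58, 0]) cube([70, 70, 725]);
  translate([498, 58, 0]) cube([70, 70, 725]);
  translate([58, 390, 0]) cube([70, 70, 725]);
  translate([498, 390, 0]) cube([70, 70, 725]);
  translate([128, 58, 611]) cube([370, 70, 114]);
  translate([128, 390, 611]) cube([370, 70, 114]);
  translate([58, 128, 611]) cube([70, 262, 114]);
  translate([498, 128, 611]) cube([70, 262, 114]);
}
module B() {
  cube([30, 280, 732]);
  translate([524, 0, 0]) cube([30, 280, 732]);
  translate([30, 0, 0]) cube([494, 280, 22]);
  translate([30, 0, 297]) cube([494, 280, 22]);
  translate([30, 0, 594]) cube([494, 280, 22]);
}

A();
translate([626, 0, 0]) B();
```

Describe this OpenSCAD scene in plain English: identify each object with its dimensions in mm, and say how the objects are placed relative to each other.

A is a rectangular dining table. The top is 626×518×39 mm with its upper surface at z = 764 mm. It stands on four 70×70 mm square legs, each inset 58 mm from the nearest pair of top edges, running from the floor to the underside of the top. Four apron rails, 70 mm thick and 114 mm tall, run between adjacent legs with their top edges flush with the underside of the top and their outer faces flush with the legs' outer faces.

B is a bookshelf 554 mm wide overall, 280 mm deep and 732 mm tall. The two sides are 30 mm thick vertical panels. 3 horizontal shelves of 22 mm thickness span between the inner faces of the sides; the lowest shelf sits on the floor and shelves are stacked with a clear vertical gap of 275 mm between each pair.

The bookshelf is against the table's +x side, with their −y faces flush.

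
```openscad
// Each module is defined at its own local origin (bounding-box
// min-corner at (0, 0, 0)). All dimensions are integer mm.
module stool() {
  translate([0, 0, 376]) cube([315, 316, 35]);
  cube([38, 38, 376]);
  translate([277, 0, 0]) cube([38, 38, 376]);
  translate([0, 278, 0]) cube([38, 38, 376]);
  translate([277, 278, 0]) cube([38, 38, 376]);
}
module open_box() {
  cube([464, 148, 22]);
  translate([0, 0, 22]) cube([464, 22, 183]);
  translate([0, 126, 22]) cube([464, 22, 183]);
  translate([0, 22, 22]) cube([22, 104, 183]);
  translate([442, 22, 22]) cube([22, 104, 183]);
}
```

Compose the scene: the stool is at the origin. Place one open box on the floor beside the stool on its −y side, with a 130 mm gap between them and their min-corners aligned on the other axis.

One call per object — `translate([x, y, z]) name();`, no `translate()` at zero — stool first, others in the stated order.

stool();
translate([0, -278, 0]) open_box();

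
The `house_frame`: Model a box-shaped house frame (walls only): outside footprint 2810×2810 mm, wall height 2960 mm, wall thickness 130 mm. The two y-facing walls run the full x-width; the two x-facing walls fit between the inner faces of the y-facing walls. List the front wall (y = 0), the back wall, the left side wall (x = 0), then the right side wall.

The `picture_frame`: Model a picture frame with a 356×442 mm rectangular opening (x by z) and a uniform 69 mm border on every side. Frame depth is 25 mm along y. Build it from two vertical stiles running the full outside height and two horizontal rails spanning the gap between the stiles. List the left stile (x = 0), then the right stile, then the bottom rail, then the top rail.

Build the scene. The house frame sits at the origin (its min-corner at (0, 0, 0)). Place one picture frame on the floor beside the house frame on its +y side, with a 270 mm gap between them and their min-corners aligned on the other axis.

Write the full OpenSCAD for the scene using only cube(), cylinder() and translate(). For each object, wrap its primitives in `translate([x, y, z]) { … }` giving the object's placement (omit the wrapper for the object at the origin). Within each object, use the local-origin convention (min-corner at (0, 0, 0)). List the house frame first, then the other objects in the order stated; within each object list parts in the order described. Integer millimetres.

cube([2810, 130, 2960]);
translate([0, 2680, 0]) cube([2810, 130, 2960]);
translate([0, 130, 0]) cube([130, 2550, 2960]);
translate([2680, 130, 0]) cube([130, 2550, 2960]);
translate([0, 3080, 0]) {
  cube([69, 25, 580]);
  translate([425, 0, 0]) cube([69, 25, 580]);
  translate([69, 0, 0]) cube([356, 25, 69]);
  translate([69, 0, 511]) cube([356, 25, 69]);
}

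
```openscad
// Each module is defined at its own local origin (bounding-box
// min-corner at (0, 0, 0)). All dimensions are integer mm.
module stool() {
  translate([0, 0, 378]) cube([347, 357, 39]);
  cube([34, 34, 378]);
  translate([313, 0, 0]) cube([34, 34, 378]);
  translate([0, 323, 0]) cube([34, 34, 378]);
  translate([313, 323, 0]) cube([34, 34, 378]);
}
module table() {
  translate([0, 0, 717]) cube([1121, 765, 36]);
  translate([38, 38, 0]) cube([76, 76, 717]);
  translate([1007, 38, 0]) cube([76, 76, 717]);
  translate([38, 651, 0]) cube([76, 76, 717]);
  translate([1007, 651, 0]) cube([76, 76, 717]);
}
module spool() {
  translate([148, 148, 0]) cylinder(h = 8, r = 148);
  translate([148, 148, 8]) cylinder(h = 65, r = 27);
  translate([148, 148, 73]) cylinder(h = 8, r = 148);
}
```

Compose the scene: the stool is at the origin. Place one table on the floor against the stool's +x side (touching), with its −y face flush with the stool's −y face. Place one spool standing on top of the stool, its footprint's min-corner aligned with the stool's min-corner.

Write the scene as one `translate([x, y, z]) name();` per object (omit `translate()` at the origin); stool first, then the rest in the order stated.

stool();
translate([347, 0, 0]) table();
translate([0, 0, 417]) spool();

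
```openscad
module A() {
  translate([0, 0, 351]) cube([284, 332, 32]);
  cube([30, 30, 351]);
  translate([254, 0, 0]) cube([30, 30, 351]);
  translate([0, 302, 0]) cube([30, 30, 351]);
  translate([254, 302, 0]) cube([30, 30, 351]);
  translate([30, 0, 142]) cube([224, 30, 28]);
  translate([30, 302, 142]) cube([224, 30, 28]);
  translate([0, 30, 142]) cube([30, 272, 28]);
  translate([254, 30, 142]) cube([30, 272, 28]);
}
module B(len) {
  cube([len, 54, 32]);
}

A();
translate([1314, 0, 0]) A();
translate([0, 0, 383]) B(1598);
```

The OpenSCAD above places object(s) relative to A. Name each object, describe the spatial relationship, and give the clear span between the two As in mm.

A is a stool. B is a beam. A beam spans the tops of two stools. The clear span between the two stools is 1030 mm.

Second stool starts at x = 1314; first ends at x = 284; clear span = 1314 − 284 = 1030 mm.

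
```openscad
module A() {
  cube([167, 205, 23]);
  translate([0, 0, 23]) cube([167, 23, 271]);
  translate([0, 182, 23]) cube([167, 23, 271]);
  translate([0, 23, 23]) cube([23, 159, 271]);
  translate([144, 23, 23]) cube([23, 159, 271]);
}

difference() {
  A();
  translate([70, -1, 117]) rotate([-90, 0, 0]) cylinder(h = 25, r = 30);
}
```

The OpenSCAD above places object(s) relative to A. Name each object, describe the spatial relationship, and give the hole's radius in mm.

The subtracted cylinder has r = 30 mm.

A is an open box. The open box has a circular hole through its front wall. The hole's radius is 30 mm.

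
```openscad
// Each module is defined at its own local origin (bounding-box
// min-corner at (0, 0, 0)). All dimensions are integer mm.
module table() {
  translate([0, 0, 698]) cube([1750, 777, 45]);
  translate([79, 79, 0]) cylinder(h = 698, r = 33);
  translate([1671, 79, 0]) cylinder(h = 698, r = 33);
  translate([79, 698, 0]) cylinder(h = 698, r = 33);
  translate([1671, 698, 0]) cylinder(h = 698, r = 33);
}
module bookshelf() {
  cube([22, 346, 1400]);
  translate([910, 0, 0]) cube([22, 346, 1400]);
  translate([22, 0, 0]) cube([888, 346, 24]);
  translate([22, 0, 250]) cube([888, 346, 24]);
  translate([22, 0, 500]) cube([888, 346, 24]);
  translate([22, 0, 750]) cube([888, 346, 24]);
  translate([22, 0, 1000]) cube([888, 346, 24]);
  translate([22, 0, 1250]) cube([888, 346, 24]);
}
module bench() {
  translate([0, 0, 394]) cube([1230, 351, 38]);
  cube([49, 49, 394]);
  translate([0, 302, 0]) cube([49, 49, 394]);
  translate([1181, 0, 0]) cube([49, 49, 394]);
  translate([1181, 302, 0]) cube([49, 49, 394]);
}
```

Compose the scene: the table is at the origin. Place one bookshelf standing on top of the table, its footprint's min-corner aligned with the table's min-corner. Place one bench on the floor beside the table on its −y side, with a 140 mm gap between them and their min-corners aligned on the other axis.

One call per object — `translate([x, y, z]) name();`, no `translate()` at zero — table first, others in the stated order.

table();
translate([0, 0, 743]) bookshelf();
translate([0, -491, 0]) bench();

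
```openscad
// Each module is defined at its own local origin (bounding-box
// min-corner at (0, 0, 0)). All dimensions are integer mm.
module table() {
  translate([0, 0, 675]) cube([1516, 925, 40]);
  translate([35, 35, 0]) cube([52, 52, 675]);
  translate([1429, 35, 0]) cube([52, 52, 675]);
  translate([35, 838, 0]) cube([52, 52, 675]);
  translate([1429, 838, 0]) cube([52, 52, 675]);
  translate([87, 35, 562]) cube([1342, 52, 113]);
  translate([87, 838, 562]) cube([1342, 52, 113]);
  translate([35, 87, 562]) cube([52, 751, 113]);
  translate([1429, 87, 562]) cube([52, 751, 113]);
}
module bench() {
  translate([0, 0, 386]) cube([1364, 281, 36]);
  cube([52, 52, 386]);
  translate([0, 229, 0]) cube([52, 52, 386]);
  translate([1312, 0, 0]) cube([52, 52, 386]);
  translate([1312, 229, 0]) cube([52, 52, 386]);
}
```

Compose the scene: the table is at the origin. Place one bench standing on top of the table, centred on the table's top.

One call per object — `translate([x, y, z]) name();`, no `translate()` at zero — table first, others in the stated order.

table();
translate([76, 322, 715]) bench();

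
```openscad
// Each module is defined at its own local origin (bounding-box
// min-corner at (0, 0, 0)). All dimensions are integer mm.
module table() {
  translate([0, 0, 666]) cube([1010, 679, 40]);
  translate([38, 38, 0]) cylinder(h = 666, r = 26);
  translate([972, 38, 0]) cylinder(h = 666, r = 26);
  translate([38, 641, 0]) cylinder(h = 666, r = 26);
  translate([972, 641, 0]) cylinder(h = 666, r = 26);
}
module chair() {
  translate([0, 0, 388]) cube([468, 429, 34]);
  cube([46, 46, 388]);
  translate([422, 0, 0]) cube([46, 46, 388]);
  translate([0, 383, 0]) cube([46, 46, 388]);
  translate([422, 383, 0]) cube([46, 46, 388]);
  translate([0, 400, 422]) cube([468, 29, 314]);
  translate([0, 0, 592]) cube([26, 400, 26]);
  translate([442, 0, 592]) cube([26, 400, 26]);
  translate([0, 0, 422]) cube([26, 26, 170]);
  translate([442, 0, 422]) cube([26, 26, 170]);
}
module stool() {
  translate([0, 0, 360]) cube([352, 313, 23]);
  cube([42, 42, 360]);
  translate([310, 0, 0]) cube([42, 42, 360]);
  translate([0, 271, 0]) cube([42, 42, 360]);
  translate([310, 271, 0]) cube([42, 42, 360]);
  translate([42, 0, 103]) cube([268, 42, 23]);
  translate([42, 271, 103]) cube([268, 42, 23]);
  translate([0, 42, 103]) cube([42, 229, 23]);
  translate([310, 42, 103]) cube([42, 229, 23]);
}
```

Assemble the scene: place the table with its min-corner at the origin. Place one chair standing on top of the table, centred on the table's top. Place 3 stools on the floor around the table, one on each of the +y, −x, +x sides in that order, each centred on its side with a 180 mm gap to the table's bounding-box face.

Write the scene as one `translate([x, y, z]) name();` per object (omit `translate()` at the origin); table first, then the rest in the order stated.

table();
translate([271, 125, 706]) chair();
translate([329, 859, 0]) stool();
translate([-532, 183, 0]) stool();
translate([1190, 183, 0]) stool();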